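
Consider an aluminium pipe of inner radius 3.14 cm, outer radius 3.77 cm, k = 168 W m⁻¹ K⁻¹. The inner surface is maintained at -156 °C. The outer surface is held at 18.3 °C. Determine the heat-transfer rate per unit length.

Q' = 1010 kW/m

Q' = 2πk·ΔT/ln(r₂/r₁) = 2π × 168 × 174.3 / ln(0.0377/0.0314) = 1.01×10^6 W/m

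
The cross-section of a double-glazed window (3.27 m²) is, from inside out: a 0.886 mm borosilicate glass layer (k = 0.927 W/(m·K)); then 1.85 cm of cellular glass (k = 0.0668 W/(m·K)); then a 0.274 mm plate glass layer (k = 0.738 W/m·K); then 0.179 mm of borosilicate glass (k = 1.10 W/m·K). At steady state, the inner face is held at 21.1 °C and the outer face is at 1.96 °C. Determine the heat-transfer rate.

Resistance network (inner→outer):
  R_borosilicate glass = L/(kA) = 8.86×10^-4/(0.927·3.27) = 2.923×10^-4 K/W
  R_cellular glass = L/(kA) = 0.0185/(0.0668·3.27) = 0.08469 K/W
  R_plate glass = L/(kA) = 2.74×10^-4/(0.738·3.27) = 1.135×10^-4 K/W
  R_borosilicate glass = L/(kA) = 1.79×10^-4/(1.10·3.27) = 4.976×10^-5 K/W
ΣR = 2.923×10^-4 + 0.08469 + 1.135×10^-4 + 4.976×10^-5 = 0.08515 K/W
Q = ΔT/ΣR = (21.1 °C − 1.96 °C)/0.08515 = 225 W

Q = 225 W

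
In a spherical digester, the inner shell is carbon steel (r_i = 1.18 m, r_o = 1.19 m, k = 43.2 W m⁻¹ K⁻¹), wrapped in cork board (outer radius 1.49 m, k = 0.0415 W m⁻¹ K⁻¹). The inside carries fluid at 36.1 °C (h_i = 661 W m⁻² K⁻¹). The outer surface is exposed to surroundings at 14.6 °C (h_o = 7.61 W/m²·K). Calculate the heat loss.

Treat each layer as a resistance in series:
  R_conv,in = 1/(4πr²h) = 1/(4π·1.18²·661) = 8.646×10^-5 K/W
  R_carbon steel = (1/1.18 − 1/1.19)/(4πk) = 0.007121/(4π·43.2) = 1.312×10^-5 K/W
  R_cork board = (1/1.19 − 1/1.49)/(4πk) = 0.1692/(4π·0.0415) = 0.3244 K/W
  R_conv,out = 1/(4πr²h) = 1/(4π·1.49²·7.61) = 0.004710 K/W
ΣR = 8.646×10^-5 + 1.312×10^-5 + 0.3244 + 0.004710 = 0.3292 K/W
Q = ΔT/ΣR = (36.1 °C − 14.6 °C)/0.3292 = 65.3 W

Q = 65.3 W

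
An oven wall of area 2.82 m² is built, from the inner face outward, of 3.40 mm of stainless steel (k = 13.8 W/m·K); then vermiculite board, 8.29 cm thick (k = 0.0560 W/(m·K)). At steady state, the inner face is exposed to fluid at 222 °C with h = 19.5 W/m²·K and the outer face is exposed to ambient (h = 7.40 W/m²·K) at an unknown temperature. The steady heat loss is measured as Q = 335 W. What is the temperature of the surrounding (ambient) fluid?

T_out = 24.0 °C

Series resistances:
  R_conv,in = 1/(hA) = 1/(19.5·2.82) = 0.01819 K/W
  R_stainless steel = L/(kA) = 0.00340/(13.8·2.82) = 8.737×10^-5 K/W
  R_vermiculite board = L/(kA) = 0.0829/(0.0560·2.82) = 0.5249 K/W
  R_conv,out = 1/(hA) = 1/(7.40·2.82) = 0.04792 K/W
ΣR = 0.5911 K/W
ΔT = Q·ΣR = 335 × 0.5911 = 198.0 K
Heat flows outward, so T_out = T_in − ΔT = 222 − 198.0 = 24.0 °C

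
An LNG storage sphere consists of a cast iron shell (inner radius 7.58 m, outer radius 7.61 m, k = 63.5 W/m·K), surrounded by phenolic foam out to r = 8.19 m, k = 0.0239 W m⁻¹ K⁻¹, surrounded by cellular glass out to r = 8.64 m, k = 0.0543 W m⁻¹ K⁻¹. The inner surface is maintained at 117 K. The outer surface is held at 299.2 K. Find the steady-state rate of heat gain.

Q = 4520 W

Resistance network (inner→outer):
  R_cast iron = (1/7.58 − 1/7.61)/(4πk) = 5.201×10^-4/(4π·63.5) = 6.518×10^-7 K/W
  R_phenolic foam = (1/7.61 − 1/8.19)/(4πk) = 0.009306/(4π·0.0239) = 0.03099 K/W
  R_cellular glass = (1/8.19 − 1/8.64)/(4πk) = 0.006359/(4π·0.0543) = 0.009320 K/W
ΣR = 6.518×10^-7 + 0.03099 + 0.009320 = 0.04031 K/W
Q = ΔT/ΣR = (117 K − 299.2 K)/0.04031 = -4520 W
(Negative Q ⇒ heat flows inward; heat gain = 4520 W.)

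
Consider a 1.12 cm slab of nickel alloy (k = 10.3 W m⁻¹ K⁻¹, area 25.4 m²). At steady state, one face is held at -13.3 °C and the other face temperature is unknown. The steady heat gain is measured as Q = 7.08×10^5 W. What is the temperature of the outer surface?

Sum the resistances:
  R_nickel alloy = L/(kA) = 0.0112/(10.3·25.4) = 4.281×10^-5 K/W
ΣR = 4.281×10^-5 K/W
ΔT = Q·ΣR = 7.08×10^5 × 4.281×10^-5 = 30.31 K
Heat flows inward, so T_out = T_in + ΔT = -13.3 + 30.31 = 17.0 °C

T_out = 17.0 °C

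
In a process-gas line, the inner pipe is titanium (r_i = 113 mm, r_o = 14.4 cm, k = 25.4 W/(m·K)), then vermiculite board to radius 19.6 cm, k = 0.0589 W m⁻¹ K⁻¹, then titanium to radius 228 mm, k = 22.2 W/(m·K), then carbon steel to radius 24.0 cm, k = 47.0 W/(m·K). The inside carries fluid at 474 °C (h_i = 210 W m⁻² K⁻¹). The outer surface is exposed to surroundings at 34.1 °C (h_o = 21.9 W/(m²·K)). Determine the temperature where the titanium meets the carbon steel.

T = 49.4 °C

Series thermal resistances, inner to outer:
  R'_conv,in = 1/(2πr h) = 1/(2π·0.113·210) = 0.006707 m·K/W
  R'_titanium = ln(0.144/0.113)/(2πk) = 0.2424/(2π·25.4) = 0.001519 m·K/W
  R'_vermiculite board = ln(0.196/0.144)/(2πk) = 0.3083/(2π·0.0589) = 0.8331 m·K/W
  R'_titanium = ln(0.228/0.196)/(2πk) = 0.1512/(2π·22.2) = 0.001084 m·K/W
  R'_carbon steel = ln(0.240/0.228)/(2πk) = 0.05129/(2π·47.0) = 1.737×10^-4 m·K/W
  R'_conv,out = 1/(2πr h) = 1/(2π·0.240·21.9) = 0.03028 m·K/W
ΣR = 0.006707 + 0.001519 + 0.8331 + 0.001084 + 1.737×10^-4 + 0.03028 = 0.8729 m·K/W
Q' = ΔT/ΣR = (474 °C − 34.1 °C)/0.8729 = 504.0 W/m
From the inner boundary to the titanium/carbon steel interface, ΣR_partial = 0.8424 m·K/W.
T_interface = T_in − Q'·ΣR_partial = 474 °C − (504.0)(0.8424) = 49.4 °C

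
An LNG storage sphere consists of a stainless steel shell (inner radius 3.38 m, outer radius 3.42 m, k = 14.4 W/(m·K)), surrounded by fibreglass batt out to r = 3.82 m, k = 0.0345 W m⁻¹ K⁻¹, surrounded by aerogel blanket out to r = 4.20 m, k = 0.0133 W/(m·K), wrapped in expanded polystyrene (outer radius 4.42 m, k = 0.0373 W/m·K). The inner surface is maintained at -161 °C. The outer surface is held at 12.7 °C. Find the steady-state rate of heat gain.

Q = 731 W

Resistance network (inner→outer):
  R_stainless steel = (1/3.38 − 1/3.42)/(4πk) = 0.003460/(4π·14.4) = 1.912×10^-5 K/W
  R_fibreglass batt = (1/3.42 − 1/3.82)/(4πk) = 0.03062/(4π·0.0345) = 0.07062 K/W
  R_aerogel blanket = (1/3.82 − 1/4.20)/(4πk) = 0.02368/(4π·0.0133) = 0.1417 K/W
  R_expanded polystyrene = (1/4.20 − 1/4.42)/(4πk) = 0.01185/(4π·0.0373) = 0.02528 K/W
ΣR = 1.912×10^-5 + 0.07062 + 0.1417 + 0.02528 = 0.2376 K/W
Q = ΔT/ΣR = (-161 °C − 12.7 °C)/0.2376 = -731 W
(Negative Q ⇒ heat flows inward; heat gain = 731 W.)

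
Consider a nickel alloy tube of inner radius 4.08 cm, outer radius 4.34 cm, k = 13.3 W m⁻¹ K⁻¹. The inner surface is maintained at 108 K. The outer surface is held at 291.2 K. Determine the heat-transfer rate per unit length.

Q' = 2πk·ΔT/ln(r₂/r₁) = 2π × 13.3 × 183.2 / ln(0.0434/0.0408) = 2.48×10^5 W/m

Q' = 248 kW/m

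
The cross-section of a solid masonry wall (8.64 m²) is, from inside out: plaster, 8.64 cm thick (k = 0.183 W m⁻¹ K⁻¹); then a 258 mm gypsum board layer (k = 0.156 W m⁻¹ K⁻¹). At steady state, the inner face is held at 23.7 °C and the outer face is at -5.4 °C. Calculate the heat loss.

Resistance network (inner→outer):
  R_plaster = L/(kA) = 0.0864/(0.183·8.64) = 0.05464 K/W
  R_gypsum board = L/(kA) = 0.258/(0.156·8.64) = 0.1914 K/W
ΣR = 0.05464 + 0.1914 = 0.2460 K/W
Q = ΔT/ΣR = (23.7 °C − -5.4 °C)/0.2460 = 118 W

Q = 118 W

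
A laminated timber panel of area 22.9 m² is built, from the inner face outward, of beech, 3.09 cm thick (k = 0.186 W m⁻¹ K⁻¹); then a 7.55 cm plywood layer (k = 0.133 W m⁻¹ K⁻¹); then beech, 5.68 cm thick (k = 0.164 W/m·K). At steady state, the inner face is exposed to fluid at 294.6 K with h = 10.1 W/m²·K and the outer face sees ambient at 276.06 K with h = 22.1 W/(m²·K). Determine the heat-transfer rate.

Q = 347 W

Resistance network (inner→outer):
  R_conv,in = 1/(hA) = 1/(10.1·22.9) = 0.004324 K/W
  R_beech = L/(kA) = 0.0309/(0.186·22.9) = 0.007255 K/W
  R_plywood = L/(kA) = 0.0755/(0.133·22.9) = 0.02479 K/W
  R_beech = L/(kA) = 0.0568/(0.164·22.9) = 0.01512 K/W
  R_conv,out = 1/(hA) = 1/(22.1·22.9) = 0.001976 K/W
ΣR = 0.004324 + 0.007255 + 0.02479 + 0.01512 + 0.001976 = 0.05346 K/W
Q = ΔT/ΣR = (294.6 K − 276.06 K)/0.05346 = 347 W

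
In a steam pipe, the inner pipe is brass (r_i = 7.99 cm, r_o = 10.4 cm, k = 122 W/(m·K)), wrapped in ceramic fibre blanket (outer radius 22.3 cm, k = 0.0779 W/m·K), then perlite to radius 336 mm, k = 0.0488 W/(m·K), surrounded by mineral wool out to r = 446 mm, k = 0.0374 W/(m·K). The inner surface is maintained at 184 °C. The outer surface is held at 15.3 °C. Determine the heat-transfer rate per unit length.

Treat each layer as a resistance in series:
  R'_brass = ln(0.104/0.0799)/(2πk) = 0.2636/(2π·122) = 3.439×10^-4 m·K/W
  R'_ceramic fibre blanket = ln(0.223/0.104)/(2πk) = 0.7628/(2π·0.0779) = 1.558 m·K/W
  R'_perlite = ln(0.336/0.223)/(2πk) = 0.4099/(2π·0.0488) = 1.337 m·K/W
  R'_mineral wool = ln(0.446/0.336)/(2πk) = 0.2832/(2π·0.0374) = 1.205 m·K/W
ΣR = 3.439×10^-4 + 1.558 + 1.337 + 1.205 = 4.100 m·K/W
Q' = ΔT/ΣR = (184 °C − 15.3 °C)/4.100 = 41.1 W/m

Q' = 41.1 W/m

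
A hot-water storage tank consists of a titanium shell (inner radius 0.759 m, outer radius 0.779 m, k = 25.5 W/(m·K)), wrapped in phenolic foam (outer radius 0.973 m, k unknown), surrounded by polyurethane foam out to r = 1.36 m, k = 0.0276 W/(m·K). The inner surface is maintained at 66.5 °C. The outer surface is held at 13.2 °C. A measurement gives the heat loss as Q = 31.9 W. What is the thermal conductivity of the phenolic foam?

k = 0.0246 W/m·K

ΣR = ΔT/Q = |66.5 − 13.2|/31.9 = 1.671 K/W
Known resistances:
  R_titanium = (1/0.759 − 1/0.779)/(4πk) = 0.03383/(4π·25.5) = 1.056×10^-4 K/W
  R_polyurethane foam = (1/0.973 − 1/1.36)/(4πk) = 0.2925/(4π·0.0276) = 0.8432 K/W
R_phenolic foam = ΣR − ΣR_known = 1.671 − 0.8433 = 0.8277 K/W
(1/r₁−1/r₂)/(4πk) = 0.8277 ⇒ k = 0.2559/(4π·0.8277) = 0.0246 W/m·K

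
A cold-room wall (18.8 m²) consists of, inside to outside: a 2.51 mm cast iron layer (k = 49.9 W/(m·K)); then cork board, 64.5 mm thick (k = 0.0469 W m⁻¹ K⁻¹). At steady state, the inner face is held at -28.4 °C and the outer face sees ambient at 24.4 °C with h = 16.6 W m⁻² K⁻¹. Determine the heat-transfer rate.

Resistance network (inner→outer):
  R_cast iron = L/(kA) = 0.00251/(49.9·18.8) = 2.676×10^-6 K/W
  R_cork board = L/(kA) = 0.0645/(0.0469·18.8) = 0.07315 K/W
  R_conv,out = 1/(hA) = 1/(16.6·18.8) = 0.003204 K/W
ΣR = 2.676×10^-6 + 0.07315 + 0.003204 = 0.07636 K/W
Q = ΔT/ΣR = (-28.4 °C − 24.4 °C)/0.07636 = -691 W
(Negative Q ⇒ heat flows inward; heat gain = 691 W.)

Q = 691 W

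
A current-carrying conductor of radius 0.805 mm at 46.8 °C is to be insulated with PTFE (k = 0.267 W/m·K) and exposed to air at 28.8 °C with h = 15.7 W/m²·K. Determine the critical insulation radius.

For a cylinder, r_cr = k_ins/h = 0.267/15.7 = 0.0170 m = 1.70 cm

r_cr = 1.70 cm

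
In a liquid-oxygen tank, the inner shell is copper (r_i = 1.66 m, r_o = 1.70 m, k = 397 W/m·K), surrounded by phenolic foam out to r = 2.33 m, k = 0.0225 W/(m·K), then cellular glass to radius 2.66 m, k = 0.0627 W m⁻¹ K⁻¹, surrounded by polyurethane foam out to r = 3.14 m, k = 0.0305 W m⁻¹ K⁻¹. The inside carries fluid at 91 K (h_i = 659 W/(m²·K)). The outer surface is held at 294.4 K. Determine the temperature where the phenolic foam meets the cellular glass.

Treat each layer as a resistance in series:
  R_conv,in = 1/(4πr²h) = 1/(4π·1.66²·659) = 4.382×10^-5 K/W
  R_copper = (1/1.66 − 1/1.70)/(4πk) = 0.01417/(4π·397) = 2.841×10^-6 K/W
  R_phenolic foam = (1/1.70 − 1/2.33)/(4πk) = 0.1591/(4π·0.0225) = 0.5625 K/W
  R_cellular glass = (1/2.33 − 1/2.66)/(4πk) = 0.05324/(4π·0.0627) = 0.06758 K/W
  R_polyurethane foam = (1/2.66 − 1/3.14)/(4πk) = 0.05747/(4π·0.0305) = 0.1499 K/W
ΣR = 4.382×10^-5 + 2.841×10^-6 + 0.5625 + 0.06758 + 0.1499 = 0.7800 K/W
Q = ΔT/ΣR = (91 K − 294.4 K)/0.7800 = -260.8 W
From the inner boundary to the phenolic foam/cellular glass interface, ΣR_partial = 0.5625 K/W.
T_interface = T_in − Q·ΣR_partial = 91 K − (-260.8)(0.5625) = 237.7 K

T = 237.7 K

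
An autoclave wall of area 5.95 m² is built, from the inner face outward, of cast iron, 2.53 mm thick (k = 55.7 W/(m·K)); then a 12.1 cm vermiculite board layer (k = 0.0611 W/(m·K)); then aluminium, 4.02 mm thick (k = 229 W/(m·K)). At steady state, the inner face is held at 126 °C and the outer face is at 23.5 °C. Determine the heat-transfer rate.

Resistance network (inner→outer):
  R_cast iron = L/(kA) = 0.00253/(55.7·5.95) = 7.634×10^-6 K/W
  R_vermiculite board = L/(kA) = 0.121/(0.0611·5.95) = 0.3328 K/W
  R_aluminium = L/(kA) = 0.00402/(229·5.95) = 2.950×10^-6 K/W
ΣR = 7.634×10^-6 + 0.3328 + 2.950×10^-6 = 0.3328 K/W
Q = ΔT/ΣR = (126 °C − 23.5 °C)/0.3328 = 308 W

Q = 308 W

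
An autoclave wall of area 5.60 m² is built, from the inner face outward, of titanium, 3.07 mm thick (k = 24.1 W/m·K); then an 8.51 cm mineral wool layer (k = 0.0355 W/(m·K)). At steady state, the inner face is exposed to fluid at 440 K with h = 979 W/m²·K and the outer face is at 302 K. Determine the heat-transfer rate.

Treat each layer as a resistance in series:
  R_conv,in = 1/(hA) = 1/(979·5.60) = 1.824×10^-4 K/W
  R_titanium = L/(kA) = 0.00307/(24.1·5.60) = 2.275×10^-5 K/W
  R_mineral wool = L/(kA) = 0.0851/(0.0355·5.60) = 0.4281 K/W
ΣR = 1.824×10^-4 + 2.275×10^-5 + 0.4281 = 0.4283 K/W
Q = ΔT/ΣR = (440 K − 302 K)/0.4283 = 322 W

Q = 322 W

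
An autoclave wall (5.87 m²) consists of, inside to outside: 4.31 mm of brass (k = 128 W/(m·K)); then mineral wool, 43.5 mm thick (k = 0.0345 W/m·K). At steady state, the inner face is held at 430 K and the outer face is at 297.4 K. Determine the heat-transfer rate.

Q = 617 W

Resistance network (inner→outer):
  R_brass = L/(kA) = 0.00431/(128·5.87) = 5.736×10^-6 K/W
  R_mineral wool = L/(kA) = 0.0435/(0.0345·5.87) = 0.2148 K/W
ΣR = 5.736×10^-6 + 0.2148 = 0.2148 K/W
Q = ΔT/ΣR = (430 K − 297.4 K)/0.2148 = 617 W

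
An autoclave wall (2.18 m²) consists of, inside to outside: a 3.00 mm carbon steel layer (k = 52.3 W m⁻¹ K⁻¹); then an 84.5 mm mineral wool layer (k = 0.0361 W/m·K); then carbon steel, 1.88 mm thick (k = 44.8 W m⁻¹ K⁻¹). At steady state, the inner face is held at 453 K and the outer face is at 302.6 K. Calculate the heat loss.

Q = 140 W

Series thermal resistances, inner to outer:
  R_carbon steel = L/(kA) = 0.00300/(52.3·2.18) = 2.631×10^-5 K/W
  R_mineral wool = L/(kA) = 0.0845/(0.0361·2.18) = 1.074 K/W
  R_carbon steel = L/(kA) = 0.00188/(44.8·2.18) = 1.925×10^-5 K/W
ΣR = 2.631×10^-5 + 1.074 + 1.925×10^-5 = 1.074 K/W
Q = ΔT/ΣR = (453 K − 302.6 K)/1.074 = 140 W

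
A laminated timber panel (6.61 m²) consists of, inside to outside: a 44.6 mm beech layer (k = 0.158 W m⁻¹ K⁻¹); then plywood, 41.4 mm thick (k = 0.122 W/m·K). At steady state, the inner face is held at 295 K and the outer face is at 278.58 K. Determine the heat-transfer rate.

Q = 175 W

Treat each layer as a resistance in series:
  R_beech = L/(kA) = 0.0446/(0.158·6.61) = 0.04270 K/W
  R_plywood = L/(kA) = 0.0414/(0.122·6.61) = 0.05134 K/W
ΣR = 0.04270 + 0.05134 = 0.09404 K/W
Q = ΔT/ΣR = (295 K − 278.58 K)/0.09404 = 175 W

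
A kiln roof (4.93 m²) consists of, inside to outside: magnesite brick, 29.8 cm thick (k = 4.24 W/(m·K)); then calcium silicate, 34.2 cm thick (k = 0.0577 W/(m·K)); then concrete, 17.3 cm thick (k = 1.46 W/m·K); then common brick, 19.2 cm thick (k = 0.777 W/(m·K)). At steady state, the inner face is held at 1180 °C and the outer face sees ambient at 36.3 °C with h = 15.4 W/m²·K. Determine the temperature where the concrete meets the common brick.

Resistance network (inner→outer):
  R_magnesite brick = L/(kA) = 0.298/(4.24·4.93) = 0.01426 K/W
  R_calcium silicate = L/(kA) = 0.342/(0.0577·4.93) = 1.202 K/W
  R_concrete = L/(kA) = 0.173/(1.46·4.93) = 0.02404 K/W
  R_common brick = L/(kA) = 0.192/(0.777·4.93) = 0.05012 K/W
  R_conv,out = 1/(hA) = 1/(15.4·4.93) = 0.01317 K/W
ΣR = 0.01426 + 1.202 + 0.02404 + 0.05012 + 0.01317 = 1.304 K/W
Q = ΔT/ΣR = (1180 °C − 36.3 °C)/1.304 = 877.1 W
From the inner boundary to the concrete/common brick interface, ΣR_partial = 1.240 K/W.
T_interface = T_in − Q·ΣR_partial = 1180 °C − (877.1)(1.240) = 92 °C

T = 92 °C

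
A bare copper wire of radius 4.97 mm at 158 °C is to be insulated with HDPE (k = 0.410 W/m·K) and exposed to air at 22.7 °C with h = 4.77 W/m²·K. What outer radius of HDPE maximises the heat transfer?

For a cylinder, r_cr = k_ins/h = 0.410/4.77 = 0.0860 m = 8.60 cm

r_cr = 8.60 cm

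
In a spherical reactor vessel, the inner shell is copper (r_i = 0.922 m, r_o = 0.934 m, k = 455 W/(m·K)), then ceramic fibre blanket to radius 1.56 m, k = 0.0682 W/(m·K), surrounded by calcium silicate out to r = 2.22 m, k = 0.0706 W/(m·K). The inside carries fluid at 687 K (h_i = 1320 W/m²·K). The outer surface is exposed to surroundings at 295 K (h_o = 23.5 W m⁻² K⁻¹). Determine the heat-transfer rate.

Q = 547 W

Resistance network (inner→outer):
  R_conv,in = 1/(4πr²h) = 1/(4π·0.922²·1320) = 7.092×10^-5 K/W
  R_copper = (1/0.922 − 1/0.934)/(4πk) = 0.01393/(4π·455) = 2.437×10^-6 K/W
  R_ceramic fibre blanket = (1/0.934 − 1/1.56)/(4πk) = 0.4296/(4π·0.0682) = 0.5013 K/W
  R_calcium silicate = (1/1.56 − 1/2.22)/(4πk) = 0.1906/(4π·0.0706) = 0.2148 K/W
  R_conv,out = 1/(4πr²h) = 1/(4π·2.22²·23.5) = 6.871×10^-4 K/W
ΣR = 7.092×10^-5 + 2.437×10^-6 + 0.5013 + 0.2148 + 6.871×10^-4 = 0.7169 K/W
Q = ΔT/ΣR = (687 K − 295 K)/0.7169 = 547 W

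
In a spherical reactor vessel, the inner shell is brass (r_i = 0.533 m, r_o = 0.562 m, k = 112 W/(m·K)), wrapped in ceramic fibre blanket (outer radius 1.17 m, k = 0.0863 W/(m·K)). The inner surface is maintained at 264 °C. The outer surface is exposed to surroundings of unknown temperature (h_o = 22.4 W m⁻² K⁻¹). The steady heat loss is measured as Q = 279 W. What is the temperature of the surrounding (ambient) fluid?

T_out = 25.4 °C

Sum the resistances:
  R_brass = (1/0.533 − 1/0.562)/(4πk) = 0.09681/(4π·112) = 6.879×10^-5 K/W
  R_ceramic fibre blanket = (1/0.562 − 1/1.17)/(4πk) = 0.9247/(4π·0.0863) = 0.8526 K/W
  R_conv,out = 1/(4πr²h) = 1/(4π·1.17²·22.4) = 0.002595 K/W
ΣR = 0.8553 K/W
ΔT = Q·ΣR = 279 × 0.8553 = 238.6 K
Heat flows outward, so T_out = T_in − ΔT = 264 − 238.6 = 25.4 °C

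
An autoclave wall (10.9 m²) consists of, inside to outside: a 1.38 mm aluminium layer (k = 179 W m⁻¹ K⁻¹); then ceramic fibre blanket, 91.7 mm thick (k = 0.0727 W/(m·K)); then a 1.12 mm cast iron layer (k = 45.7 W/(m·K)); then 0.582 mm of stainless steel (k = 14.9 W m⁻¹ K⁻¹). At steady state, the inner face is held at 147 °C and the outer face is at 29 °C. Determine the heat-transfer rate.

Q = 1020 W

Treat each layer as a resistance in series:
  R_aluminium = L/(kA) = 0.00138/(179·10.9) = 7.073×10^-7 K/W
  R_ceramic fibre blanket = L/(kA) = 0.0917/(0.0727·10.9) = 0.1157 K/W
  R_cast iron = L/(kA) = 0.00112/(45.7·10.9) = 2.248×10^-6 K/W
  R_stainless steel = L/(kA) = 5.82×10^-4/(14.9·10.9) = 3.584×10^-6 K/W
ΣR = 7.073×10^-7 + 0.1157 + 2.248×10^-6 + 3.584×10^-6 = 0.1157 K/W
Q = ΔT/ΣR = (147 °C − 29 °C)/0.1157 = 1020 W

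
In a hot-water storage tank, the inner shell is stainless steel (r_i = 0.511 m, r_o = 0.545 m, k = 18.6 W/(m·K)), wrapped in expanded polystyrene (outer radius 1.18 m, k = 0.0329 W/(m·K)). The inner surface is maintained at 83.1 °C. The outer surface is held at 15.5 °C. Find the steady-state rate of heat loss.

Q = 28.3 W

Series thermal resistances, inner to outer:
  R_stainless steel = (1/0.511 − 1/0.545)/(4πk) = 0.1221/(4π·18.6) = 5.223×10^-4 K/W
  R_expanded polystyrene = (1/0.545 − 1/1.18)/(4πk) = 0.9874/(4π·0.0329) = 2.388 K/W
ΣR = 5.223×10^-4 + 2.388 = 2.389 K/W
Q = ΔT/ΣR = (83.1 °C − 15.5 °C)/2.389 = 28.3 W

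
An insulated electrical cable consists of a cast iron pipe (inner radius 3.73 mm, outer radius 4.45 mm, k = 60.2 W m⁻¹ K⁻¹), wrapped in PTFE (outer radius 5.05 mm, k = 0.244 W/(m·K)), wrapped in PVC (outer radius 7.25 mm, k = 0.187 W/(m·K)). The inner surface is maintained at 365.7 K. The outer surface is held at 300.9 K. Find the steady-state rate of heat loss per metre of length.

Series thermal resistances, inner to outer:
  R'_cast iron = ln(0.00445/0.00373)/(2πk) = 0.1765/(2π·60.2) = 4.666×10^-4 m·K/W
  R'_PTFE = ln(0.00505/0.00445)/(2πk) = 0.1265/(2π·0.244) = 0.08250 m·K/W
  R'_PVC = ln(0.00725/0.00505)/(2πk) = 0.3616/(2π·0.187) = 0.3078 m·K/W
ΣR = 4.666×10^-4 + 0.08250 + 0.3078 = 0.3908 m·K/W
Q' = ΔT/ΣR = (365.7 K − 300.9 K)/0.3908 = 166 W/m

Q' = 166 W/m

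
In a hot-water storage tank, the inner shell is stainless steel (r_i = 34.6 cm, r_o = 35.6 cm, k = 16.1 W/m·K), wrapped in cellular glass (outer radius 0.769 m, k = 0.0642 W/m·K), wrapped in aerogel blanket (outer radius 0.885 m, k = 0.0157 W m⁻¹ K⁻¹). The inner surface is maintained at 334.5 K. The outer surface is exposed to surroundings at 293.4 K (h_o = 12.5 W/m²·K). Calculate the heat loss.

Resistance network (inner→outer):
  R_stainless steel = (1/0.346 − 1/0.356)/(4πk) = 0.08118/(4π·16.1) = 4.013×10^-4 K/W
  R_cellular glass = (1/0.356 − 1/0.769)/(4πk) = 1.509/(4π·0.0642) = 1.870 K/W
  R_aerogel blanket = (1/0.769 − 1/0.885)/(4πk) = 0.1704/(4π·0.0157) = 0.8639 K/W
  R_conv,out = 1/(4πr²h) = 1/(4π·0.885²·12.5) = 0.008128 K/W
ΣR = 4.013×10^-4 + 1.870 + 0.8639 + 0.008128 = 2.742 K/W
Q = ΔT/ΣR = (334.5 K − 293.4 K)/2.742 = 15.0 W

Q = 15.0 W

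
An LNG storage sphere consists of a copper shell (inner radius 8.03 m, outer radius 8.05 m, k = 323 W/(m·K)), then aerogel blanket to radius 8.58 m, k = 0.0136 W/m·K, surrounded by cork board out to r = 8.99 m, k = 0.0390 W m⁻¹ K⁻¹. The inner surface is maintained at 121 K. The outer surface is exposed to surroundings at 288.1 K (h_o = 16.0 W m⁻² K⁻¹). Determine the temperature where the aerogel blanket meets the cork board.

Resistance network (inner→outer):
  R_copper = (1/8.03 − 1/8.05)/(4πk) = 3.094×10^-4/(4π·323) = 7.623×10^-8 K/W
  R_aerogel blanket = (1/8.05 − 1/8.58)/(4πk) = 0.007673/(4π·0.0136) = 0.04490 K/W
  R_cork board = (1/8.58 − 1/8.99)/(4πk) = 0.005315/(4π·0.0390) = 0.01085 K/W
  R_conv,out = 1/(4πr²h) = 1/(4π·8.99²·16.0) = 6.154×10^-5 K/W
ΣR = 7.623×10^-8 + 0.04490 + 0.01085 + 6.154×10^-5 = 0.05581 K/W
Q = ΔT/ΣR = (121 K − 288.1 K)/0.05581 = -2994 W
From the inner boundary to the aerogel blanket/cork board interface, ΣR_partial = 0.04490 K/W.
T_interface = T_in − Q·ΣR_partial = 121 K − (-2994)(0.04490) = 255.4 K

T = 255.4 K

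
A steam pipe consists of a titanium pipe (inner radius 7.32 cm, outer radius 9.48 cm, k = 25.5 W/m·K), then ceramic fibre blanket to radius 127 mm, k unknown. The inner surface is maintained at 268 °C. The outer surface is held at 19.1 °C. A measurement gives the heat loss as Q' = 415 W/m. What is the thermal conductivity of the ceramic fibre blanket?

ΣR = ΔT/Q' = |268 − 19.1|/415 = 0.5998 m·K/W
Known resistances:
  R'_titanium = ln(0.0948/0.0732)/(2πk) = 0.2586/(2π·25.5) = 0.001614 m·K/W
R_ceramic fibre blanket = ΣR − ΣR_known = 0.5998 − 0.001614 = 0.5982 m·K/W
ln(r₂/r₁)/(2πk) = 0.5982 ⇒ k = 0.2924/(2π·0.5982) = 0.0778 W/m·K

k = 0.0778 W/m·K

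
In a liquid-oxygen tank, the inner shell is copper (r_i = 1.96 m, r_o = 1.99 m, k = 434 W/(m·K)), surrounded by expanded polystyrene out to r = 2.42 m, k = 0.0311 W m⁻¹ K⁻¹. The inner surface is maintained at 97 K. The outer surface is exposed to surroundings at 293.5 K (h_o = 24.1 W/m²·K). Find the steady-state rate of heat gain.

Q = 858 W

Resistance network (inner→outer):
  R_copper = (1/1.96 − 1/1.99)/(4πk) = 0.007692/(4π·434) = 1.410×10^-6 K/W
  R_expanded polystyrene = (1/1.99 − 1/2.42)/(4πk) = 0.08929/(4π·0.0311) = 0.2285 K/W
  R_conv,out = 1/(4πr²h) = 1/(4π·2.42²·24.1) = 5.638×10^-4 K/W
ΣR = 1.410×10^-6 + 0.2285 + 5.638×10^-4 = 0.2291 K/W
Q = ΔT/ΣR = (97 K − 293.5 K)/0.2291 = -858 W
(Negative Q ⇒ heat flows inward; heat gain = 858 W.)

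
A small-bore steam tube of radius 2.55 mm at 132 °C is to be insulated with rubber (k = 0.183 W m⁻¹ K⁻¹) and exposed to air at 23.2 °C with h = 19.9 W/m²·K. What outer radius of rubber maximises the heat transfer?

r_cr = 0.920 cm

For a cylinder, r_cr = k_ins/h = 0.183/19.9 = 0.00920 m = 0.920 cm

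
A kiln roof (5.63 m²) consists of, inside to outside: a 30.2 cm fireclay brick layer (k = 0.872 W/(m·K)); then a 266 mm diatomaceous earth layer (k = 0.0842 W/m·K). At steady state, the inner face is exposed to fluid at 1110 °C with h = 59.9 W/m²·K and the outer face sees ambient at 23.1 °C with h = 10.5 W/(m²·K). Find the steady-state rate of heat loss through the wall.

Resistance network (inner→outer):
  R_conv,in = 1/(hA) = 1/(59.9·5.63) = 0.002965 K/W
  R_fireclay brick = L/(kA) = 0.302/(0.872·5.63) = 0.06152 K/W
  R_diatomaceous earth = L/(kA) = 0.266/(0.0842·5.63) = 0.5611 K/W
  R_conv,out = 1/(hA) = 1/(10.5·5.63) = 0.01692 K/W
ΣR = 0.002965 + 0.06152 + 0.5611 + 0.01692 = 0.6425 K/W
Q = ΔT/ΣR = (1110 °C − 23.1 °C)/0.6425 = 1690 W

Q = 1690 W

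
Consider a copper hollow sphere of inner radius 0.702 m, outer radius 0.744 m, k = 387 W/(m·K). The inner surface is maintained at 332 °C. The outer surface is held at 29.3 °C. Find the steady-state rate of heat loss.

Q = 4πk·ΔT/(1/r₁ − 1/r₂) = 4π × 387 × 302.7 / (1/0.702 − 1/0.744) = 1.83×10^7 W

Q = 1.83×10^7 W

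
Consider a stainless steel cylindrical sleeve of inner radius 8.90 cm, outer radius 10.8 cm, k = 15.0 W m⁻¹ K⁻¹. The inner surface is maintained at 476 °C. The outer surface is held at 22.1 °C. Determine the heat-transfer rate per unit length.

Q' = 221 kW/m

Q' = 2πk·ΔT/ln(r₂/r₁) = 2π × 15.0 × 453.9 / ln(0.108/0.0890) = 2.21×10^5 W/m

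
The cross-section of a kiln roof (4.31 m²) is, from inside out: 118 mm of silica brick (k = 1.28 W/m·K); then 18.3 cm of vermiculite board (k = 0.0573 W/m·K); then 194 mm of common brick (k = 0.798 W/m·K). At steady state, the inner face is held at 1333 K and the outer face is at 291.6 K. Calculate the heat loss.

Series thermal resistances, inner to outer:
  R_silica brick = L/(kA) = 0.118/(1.28·4.31) = 0.02139 K/W
  R_vermiculite board = L/(kA) = 0.183/(0.0573·4.31) = 0.7410 K/W
  R_common brick = L/(kA) = 0.194/(0.798·4.31) = 0.05641 K/W
ΣR = 0.02139 + 0.7410 + 0.05641 = 0.8188 K/W
Q = ΔT/ΣR = (1333 K − 291.6 K)/0.8188 = 1270 W

Q = 1270 W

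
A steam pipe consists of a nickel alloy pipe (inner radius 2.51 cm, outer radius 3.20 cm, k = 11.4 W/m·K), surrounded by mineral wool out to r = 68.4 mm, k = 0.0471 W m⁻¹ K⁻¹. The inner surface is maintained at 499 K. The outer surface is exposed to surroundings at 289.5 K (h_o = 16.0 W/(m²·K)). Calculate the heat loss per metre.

Q' = 77.1 W/m

Series thermal resistances, inner to outer:
  R'_nickel alloy = ln(0.0320/0.0251)/(2πk) = 0.2429/(2π·11.4) = 0.003391 m·K/W
  R'_mineral wool = ln(0.0684/0.0320)/(2πk) = 0.7596/(2π·0.0471) = 2.567 m·K/W
  R'_conv,out = 1/(2πr h) = 1/(2π·0.0684·16.0) = 0.1454 m·K/W
ΣR = 0.003391 + 2.567 + 0.1454 = 2.716 m·K/W
Q' = ΔT/ΣR = (499 K − 289.5 K)/2.716 = 77.1 W/m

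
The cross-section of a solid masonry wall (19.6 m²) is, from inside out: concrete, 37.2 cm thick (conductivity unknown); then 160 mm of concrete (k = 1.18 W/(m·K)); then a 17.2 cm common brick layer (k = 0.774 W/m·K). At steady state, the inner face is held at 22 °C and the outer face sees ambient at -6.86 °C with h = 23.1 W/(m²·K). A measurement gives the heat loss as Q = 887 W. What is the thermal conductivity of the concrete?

k = 1.57 W/m·K

ΣR = ΔT/Q = |22 − -6.86|/887 = 0.03254 K/W
Known resistances:
  R_concrete = L/(kA) = 0.160/(1.18·19.6) = 0.006918 K/W
  R_common brick = L/(kA) = 0.172/(0.774·19.6) = 0.01134 K/W
  R_conv,out = 1/(hA) = 1/(23.1·19.6) = 0.002209 K/W
R_concrete = ΣR − ΣR_known = 0.03254 − 0.02047 = 0.01207 K/W
L/(kA) = 0.01207 ⇒ k = 0.372/(0.01207·19.6) = 1.57 W/m·K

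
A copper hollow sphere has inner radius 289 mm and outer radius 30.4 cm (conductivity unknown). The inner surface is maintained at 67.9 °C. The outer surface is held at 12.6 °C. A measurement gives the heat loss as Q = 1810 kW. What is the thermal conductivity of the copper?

k = 445 W/m·K

ΣR = ΔT/Q = |67.9 − 12.6|/1.81×10^6 = 3.055×10^-5 K/W
(1/r₁−1/r₂)/(4πk) = 3.055×10^-5 ⇒ k = 0.1707/(4π·3.055×10^-5) = 445 W/m·K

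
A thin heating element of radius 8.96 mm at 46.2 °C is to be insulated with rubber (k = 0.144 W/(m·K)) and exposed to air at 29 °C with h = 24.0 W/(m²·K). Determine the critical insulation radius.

For a cylinder, r_cr = k_ins/h = 0.144/24.0 = 0.00600 m = 0.600 cm

r_cr = 0.600 cm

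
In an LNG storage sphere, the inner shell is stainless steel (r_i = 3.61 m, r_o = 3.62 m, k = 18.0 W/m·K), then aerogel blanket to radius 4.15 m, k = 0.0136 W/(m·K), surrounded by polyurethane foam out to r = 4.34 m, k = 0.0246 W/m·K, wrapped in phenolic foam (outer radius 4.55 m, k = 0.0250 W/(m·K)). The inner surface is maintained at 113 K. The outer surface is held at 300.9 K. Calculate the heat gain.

Series thermal resistances, inner to outer:
  R_stainless steel = (1/3.61 − 1/3.62)/(4πk) = 7.652×10^-4/(4π·18.0) = 3.383×10^-6 K/W
  R_aerogel blanket = (1/3.62 − 1/4.15)/(4πk) = 0.03528/(4π·0.0136) = 0.2064 K/W
  R_polyurethane foam = (1/4.15 − 1/4.34)/(4πk) = 0.01055/(4π·0.0246) = 0.03412 K/W
  R_phenolic foam = (1/4.34 − 1/4.55)/(4πk) = 0.01063/(4π·0.0250) = 0.03385 K/W
ΣR = 3.383×10^-6 + 0.2064 + 0.03412 + 0.03385 = 0.2744 K/W
Q = ΔT/ΣR = (113 K − 300.9 K)/0.2744 = -685 W
(Negative Q ⇒ heat flows inward; heat gain = 685 W.)

Q = 685 W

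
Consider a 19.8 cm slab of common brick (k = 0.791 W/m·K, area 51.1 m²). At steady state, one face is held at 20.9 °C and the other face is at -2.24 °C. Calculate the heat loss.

Q = 4720 W

Q = kA·ΔT/L = 0.791 × 51.1 × |20.9 °C − -2.24 °C| / 0.198 = 4720 W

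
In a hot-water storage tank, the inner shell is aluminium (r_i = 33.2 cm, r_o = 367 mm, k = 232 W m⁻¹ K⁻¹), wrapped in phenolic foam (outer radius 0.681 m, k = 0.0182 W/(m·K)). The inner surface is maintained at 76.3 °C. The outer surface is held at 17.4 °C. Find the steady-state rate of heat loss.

Series thermal resistances, inner to outer:
  R_aluminium = (1/0.332 − 1/0.367)/(4πk) = 0.2873/(4π·232) = 9.853×10^-5 K/W
  R_phenolic foam = (1/0.367 − 1/0.681)/(4πk) = 1.256/(4π·0.0182) = 5.493 K/W
ΣR = 9.853×10^-5 + 5.493 = 5.493 K/W
Q = ΔT/ΣR = (76.3 °C − 17.4 °C)/5.493 = 10.7 W

Q = 10.7 W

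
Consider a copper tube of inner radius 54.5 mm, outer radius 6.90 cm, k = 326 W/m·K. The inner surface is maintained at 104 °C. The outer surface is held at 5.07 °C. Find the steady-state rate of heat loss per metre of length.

Q' = 2πk·ΔT/ln(r₂/r₁) = 2π × 326 × 98.93 / ln(0.0690/0.0545) = 8.59×10^5 W/m

Q' = 859 kW/m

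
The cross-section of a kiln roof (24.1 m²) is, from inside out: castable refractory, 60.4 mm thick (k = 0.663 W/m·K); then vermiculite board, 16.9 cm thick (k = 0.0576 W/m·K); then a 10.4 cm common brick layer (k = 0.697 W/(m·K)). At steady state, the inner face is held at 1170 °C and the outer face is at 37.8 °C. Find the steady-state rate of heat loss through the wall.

Q = 8.60 kW

Treat each layer as a resistance in series:
  R_castable refractory = L/(kA) = 0.0604/(0.663·24.1) = 0.003780 K/W
  R_vermiculite board = L/(kA) = 0.169/(0.0576·24.1) = 0.1217 K/W
  R_common brick = L/(kA) = 0.104/(0.697·24.1) = 0.006191 K/W
ΣR = 0.003780 + 0.1217 + 0.006191 = 0.1317 K/W
Q = ΔT/ΣR = (1170 °C − 37.8 °C)/0.1317 = 8600 W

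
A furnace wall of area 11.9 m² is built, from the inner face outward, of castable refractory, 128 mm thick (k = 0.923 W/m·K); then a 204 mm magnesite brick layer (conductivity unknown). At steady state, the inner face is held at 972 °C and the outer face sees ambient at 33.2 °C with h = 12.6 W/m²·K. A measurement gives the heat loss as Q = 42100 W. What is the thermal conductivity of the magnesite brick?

k = 4.31 W/m·K

ΣR = ΔT/Q = |972 − 33.2|/42100 = 0.02230 K/W
Known resistances:
  R_castable refractory = L/(kA) = 0.128/(0.923·11.9) = 0.01165 K/W
  R_conv,out = 1/(hA) = 1/(12.6·11.9) = 0.006669 K/W
R_magnesite brick = ΣR − ΣR_known = 0.02230 − 0.01832 = 0.003980 K/W
L/(kA) = 0.003980 ⇒ k = 0.204/(0.003980·11.9) = 4.31 W/m·K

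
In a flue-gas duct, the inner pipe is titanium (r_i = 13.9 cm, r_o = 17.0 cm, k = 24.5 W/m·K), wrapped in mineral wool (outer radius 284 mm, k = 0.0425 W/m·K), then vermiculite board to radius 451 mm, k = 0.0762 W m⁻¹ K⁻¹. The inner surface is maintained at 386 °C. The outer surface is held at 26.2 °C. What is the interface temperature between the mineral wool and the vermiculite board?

Series thermal resistances, inner to outer:
  R'_titanium = ln(0.170/0.139)/(2πk) = 0.2013/(2π·24.5) = 0.001308 m·K/W
  R'_mineral wool = ln(0.284/0.170)/(2πk) = 0.5132/(2π·0.0425) = 1.922 m·K/W
  R'_vermiculite board = ln(0.451/0.284)/(2πk) = 0.4625/(2π·0.0762) = 0.9660 m·K/W
ΣR = 0.001308 + 1.922 + 0.9660 = 2.889 m·K/W
Q' = ΔT/ΣR = (386 °C − 26.2 °C)/2.889 = 124.5 W/m
From the inner boundary to the mineral wool/vermiculite board interface, ΣR_partial = 1.923 m·K/W.
T_interface = T_in − Q'·ΣR_partial = 386 °C − (124.5)(1.923) = 147 °C

T = 147 °C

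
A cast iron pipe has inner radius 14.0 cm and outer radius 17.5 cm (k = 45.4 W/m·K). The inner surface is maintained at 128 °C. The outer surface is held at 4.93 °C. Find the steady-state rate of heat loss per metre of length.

Q' = 157 kW/m

Q' = 2πk·ΔT/ln(r₂/r₁) = 2π × 45.4 × 123.07 / ln(0.175/0.140) = 1.57×10^5 W/m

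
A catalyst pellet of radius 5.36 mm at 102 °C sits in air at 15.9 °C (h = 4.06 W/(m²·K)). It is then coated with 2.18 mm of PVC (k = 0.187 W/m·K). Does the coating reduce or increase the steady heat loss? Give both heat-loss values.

increases: 0.126 → 0.234 W

Critical radius for a sphere: r_cr = 2k/h = 0.0921 m = 9.21 cm.
Outer radius after coating: r₂ = 0.00536 + 0.00218 = 0.00754 m.
Since r₁ < r_cr and r₂ ≤ r_cr, the coating moves toward the maximum at r_cr — heat loss rises.
Bare: R = 1/(4πr₁²h) = 682.2 K/W; Q = 86.1/682.2 = 0.126 W.
Coated: R = R_cond + R_conv = 367.7 K/W; Q = 86.1/367.7 = 0.234 W.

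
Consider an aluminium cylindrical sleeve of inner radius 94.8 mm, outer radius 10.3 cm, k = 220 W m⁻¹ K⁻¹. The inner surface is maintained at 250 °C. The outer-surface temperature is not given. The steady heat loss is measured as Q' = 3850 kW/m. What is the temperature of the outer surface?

T_out = 18.9 °C

Sum the resistances:
  R'_aluminium = ln(0.103/0.0948)/(2πk) = 0.08296/(2π·220) = 6.002×10^-5 m·K/W
ΣR = 6.002×10^-5 m·K/W
ΔT = Q'·ΣR = 3.85×10^6 × 6.002×10^-5 = 231.1 K
Heat flows outward, so T_out = T_in − ΔT = 250 − 231.1 = 18.9 °C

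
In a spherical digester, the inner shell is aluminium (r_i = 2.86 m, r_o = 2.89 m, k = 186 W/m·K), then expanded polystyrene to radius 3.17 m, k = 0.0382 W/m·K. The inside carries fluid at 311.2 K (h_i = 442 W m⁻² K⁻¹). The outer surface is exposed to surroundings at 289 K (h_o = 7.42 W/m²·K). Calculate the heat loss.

Q = 343 W

Treat each layer as a resistance in series:
  R_conv,in = 1/(4πr²h) = 1/(4π·2.86²·442) = 2.201×10^-5 K/W
  R_aluminium = (1/2.86 − 1/2.89)/(4πk) = 0.003630/(4π·186) = 1.553×10^-6 K/W
  R_expanded polystyrene = (1/2.89 − 1/3.17)/(4πk) = 0.03056/(4π·0.0382) = 0.06367 K/W
  R_conv,out = 1/(4πr²h) = 1/(4π·3.17²·7.42) = 0.001067 K/W
ΣR = 2.201×10^-5 + 1.553×10^-6 + 0.06367 + 0.001067 = 0.06476 K/W
Q = ΔT/ΣR = (311.2 K − 289 K)/0.06476 = 343 W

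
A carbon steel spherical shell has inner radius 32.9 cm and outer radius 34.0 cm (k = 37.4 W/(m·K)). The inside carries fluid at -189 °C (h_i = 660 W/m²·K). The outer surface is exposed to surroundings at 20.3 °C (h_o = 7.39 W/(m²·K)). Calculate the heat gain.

Series thermal resistances, inner to outer:
  R_conv,in = 1/(4πr²h) = 1/(4π·0.329²·660) = 0.001114 K/W
  R_carbon steel = (1/0.329 − 1/0.340)/(4πk) = 0.09834/(4π·37.4) = 2.092×10^-4 K/W
  R_conv,out = 1/(4πr²h) = 1/(4π·0.340²·7.39) = 0.09315 K/W
ΣR = 0.001114 + 2.092×10^-4 + 0.09315 = 0.09447 K/W
Q = ΔT/ΣR = (-189 °C − 20.3 °C)/0.09447 = -2220 W
(Negative Q ⇒ heat flows inward; heat gain = 2220 W.)

Q = 2220 W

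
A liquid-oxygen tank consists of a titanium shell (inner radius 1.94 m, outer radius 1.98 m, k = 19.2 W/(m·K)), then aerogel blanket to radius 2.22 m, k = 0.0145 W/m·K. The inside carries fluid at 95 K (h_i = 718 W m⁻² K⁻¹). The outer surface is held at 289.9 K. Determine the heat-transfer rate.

Series thermal resistances, inner to outer:
  R_conv,in = 1/(4πr²h) = 1/(4π·1.94²·718) = 2.945×10^-5 K/W
  R_titanium = (1/1.94 − 1/1.98)/(4πk) = 0.01041/(4π·19.2) = 4.316×10^-5 K/W
  R_aerogel blanket = (1/1.98 − 1/2.22)/(4πk) = 0.05460/(4π·0.0145) = 0.2997 K/W
ΣR = 2.945×10^-5 + 4.316×10^-5 + 0.2997 = 0.2998 K/W
Q = ΔT/ΣR = (95 K − 289.9 K)/0.2998 = -650 W
(Negative Q ⇒ heat flows inward; heat gain = 650 W.)

Q = 650 W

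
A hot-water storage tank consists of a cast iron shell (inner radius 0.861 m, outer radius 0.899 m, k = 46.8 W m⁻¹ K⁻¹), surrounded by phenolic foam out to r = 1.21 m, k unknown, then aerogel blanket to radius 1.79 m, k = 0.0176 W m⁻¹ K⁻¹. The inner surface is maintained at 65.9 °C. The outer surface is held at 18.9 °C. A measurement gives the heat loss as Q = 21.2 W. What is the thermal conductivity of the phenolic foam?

ΣR = ΔT/Q = |65.9 − 18.9|/21.2 = 2.217 K/W
Known resistances:
  R_cast iron = (1/0.861 − 1/0.899)/(4πk) = 0.04909/(4π·46.8) = 8.348×10^-5 K/W
  R_aerogel blanket = (1/1.21 − 1/1.79)/(4πk) = 0.2678/(4π·0.0176) = 1.211 K/W
R_phenolic foam = ΣR − ΣR_known = 2.217 − 1.211 = 1.006 K/W
(1/r₁−1/r₂)/(4πk) = 1.006 ⇒ k = 0.2859/(4π·1.006) = 0.0226 W/m·K

k = 0.0226 W/m·K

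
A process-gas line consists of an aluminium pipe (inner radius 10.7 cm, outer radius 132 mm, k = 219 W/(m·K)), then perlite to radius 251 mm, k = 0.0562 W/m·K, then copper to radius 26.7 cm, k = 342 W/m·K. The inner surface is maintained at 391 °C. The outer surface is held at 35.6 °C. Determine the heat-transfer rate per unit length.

Q' = 195 W/m

Resistance network (inner→outer):
  R'_aluminium = ln(0.132/0.107)/(2πk) = 0.2100/(2π·219) = 1.526×10^-4 m·K/W
  R'_perlite = ln(0.251/0.132)/(2πk) = 0.6427/(2π·0.0562) = 1.820 m·K/W
  R'_copper = ln(0.267/0.251)/(2πk) = 0.06180/(2π·342) = 2.876×10^-5 m·K/W
ΣR = 1.526×10^-4 + 1.820 + 2.876×10^-5 = 1.820 m·K/W
Q' = ΔT/ΣR = (391 °C − 35.6 °C)/1.820 = 195 W/m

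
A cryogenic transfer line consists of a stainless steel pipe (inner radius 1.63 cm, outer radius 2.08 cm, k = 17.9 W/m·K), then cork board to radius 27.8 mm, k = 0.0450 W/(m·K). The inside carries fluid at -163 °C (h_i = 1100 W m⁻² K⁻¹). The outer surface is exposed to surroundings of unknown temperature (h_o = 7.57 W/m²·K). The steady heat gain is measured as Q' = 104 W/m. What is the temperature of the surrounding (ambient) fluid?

T_out = 23.5 °C

Sum the resistances:
  R'_conv,in = 1/(2πr h) = 1/(2π·0.0163·1100) = 0.008876 m·K/W
  R'_stainless steel = ln(0.0208/0.0163)/(2πk) = 0.2438/(2π·17.9) = 0.002168 m·K/W
  R'_cork board = ln(0.0278/0.0208)/(2πk) = 0.2901/(2π·0.0450) = 1.026 m·K/W
  R'_conv,out = 1/(2πr h) = 1/(2π·0.0278·7.57) = 0.7563 m·K/W
ΣR = 1.793 m·K/W
ΔT = Q'·ΣR = 104 × 1.793 = 186.5 K
Heat flows inward, so T_out = T_in + ΔT = -163 + 186.5 = 23.5 °C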